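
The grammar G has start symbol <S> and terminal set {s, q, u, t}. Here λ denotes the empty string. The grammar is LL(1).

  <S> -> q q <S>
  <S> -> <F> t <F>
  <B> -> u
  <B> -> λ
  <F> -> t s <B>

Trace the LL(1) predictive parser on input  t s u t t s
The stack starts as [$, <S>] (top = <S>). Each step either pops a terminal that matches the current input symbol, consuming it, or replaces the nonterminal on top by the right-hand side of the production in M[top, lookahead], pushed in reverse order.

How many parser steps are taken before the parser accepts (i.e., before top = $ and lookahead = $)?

11

      Stack            Input          Action
   1  $ <S>            t s u t t s $  expand <S> -> <F> t <F>
   2  $ <F> t <F>      t s u t t s $  expand <F> -> t s <B>
   3  $ <F> t <B> s t  t s u t t s $  match t
   4  $ <F> t <B> s    s u t t s $    match s
   5  $ <F> t <B>      u t t s $      expand <B> -> u
   6  $ <F> t u        u t t s $      match u
   7  $ <F> t          t t s $        match t
   8  $ <F>            t s $          expand <F> -> t s <B>
   9  $ <B> s t        t s $          match t
  10  $ <B> s          s $            match s
  11  $ <B>            $              expand <B> -> λ
Accept reached after 11 steps.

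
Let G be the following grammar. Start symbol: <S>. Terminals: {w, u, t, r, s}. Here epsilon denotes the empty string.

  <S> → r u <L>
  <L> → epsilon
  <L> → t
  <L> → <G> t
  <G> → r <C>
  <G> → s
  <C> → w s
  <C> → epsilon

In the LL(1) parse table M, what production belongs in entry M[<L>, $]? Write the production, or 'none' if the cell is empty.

<L> → epsilon

FIRST(<S>) = {r}
FIRST(<G>) = {r, s}
FIRST(<C>) = {epsilon, w}
FIRST(<L>) = {epsilon, r, s, t}  (via <G> t)
FOLLOW(<S>) includes $ since <S> is the start symbol.
FOLLOW(<S>): <S> appears on no right-hand side. Thus FOLLOW(<S>) = {$}.
FOLLOW(<L>): in <S>→r u <L>, the suffix after <L> is empty, so FOLLOW(<L>) ⊇ FOLLOW(<S>) = {$}. Thus FOLLOW(<L>) = {$}.
For <L> → epsilon: FIRST(epsilon) = {epsilon}, so it goes in M[<L>, t] for t ∈ {}; since epsilon ∈ FIRST, also for every t ∈ FOLLOW(<L>) = {$}.
For <L> → t: FIRST(t) = {t}, so it goes in M[<L>, t] for t ∈ {t}.
For <L> → <G> t: FIRST(<G> t) = {r, s}, so it goes in M[<L>, t] for t ∈ {r, s}.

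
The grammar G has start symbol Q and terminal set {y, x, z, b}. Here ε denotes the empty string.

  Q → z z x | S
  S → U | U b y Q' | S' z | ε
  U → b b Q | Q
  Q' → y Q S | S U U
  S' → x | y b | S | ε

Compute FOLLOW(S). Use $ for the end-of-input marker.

FIRST(Q) = {ε, b, x, y, z}  (via S)
FIRST(U) = {ε, b, x, y, z}  (via Q)
FIRST(S) = {ε, b, x, y, z}  (via U, U b y Q', S' z)
FIRST(Q') = {ε, b, x, y, z}  (via S U U)
FIRST(S') = {ε, b, x, y, z}  (via S)
FOLLOW(Q) includes $ since Q is the start symbol.
FOLLOW(S'): in S→S' z, S' is followed by z with FIRST {z}. Thus FOLLOW(S') = {z}.
FOLLOW(Q): in U→b b Q, the suffix after Q is empty, so FOLLOW(Q) ⊇ FOLLOW(U) = {$, b, x, y, z}; in U→Q, the suffix after Q is empty, so FOLLOW(Q) ⊇ FOLLOW(U) = {$, b, x, y, z}; in Q'→y Q S, Q is followed by S with FIRST {ε, b, x, y, z}; in Q'→y Q S, the suffix after Q is nullable, so FOLLOW(Q) ⊇ FOLLOW(Q') = {$, b, x, y, z}. Thus FOLLOW(Q) = {$, b, x, y, z}.
FOLLOW(S): in Q→S, the suffix after S is empty, so FOLLOW(S) ⊇ FOLLOW(Q) = {$, b, x, y, z}; in Q'→y Q S, the suffix after S is empty, so FOLLOW(S) ⊇ FOLLOW(Q') = {$, b, x, y, z}; in Q'→S U U, S is followed by U U with FIRST {ε, b, x, y, z}; in Q'→S U U, the suffix after S is nullable, so FOLLOW(S) ⊇ FOLLOW(Q') = {$, b, x, y, z}; in S'→S, the suffix after S is empty, so FOLLOW(S) ⊇ FOLLOW(S') = {z}. Thus FOLLOW(S) = {$, b, x, y, z}.
FOLLOW(Q'): in S→U b y Q', the suffix after Q' is empty, so FOLLOW(Q') ⊇ FOLLOW(S) = {$, b, x, y, z}. Thus FOLLOW(Q') = {$, b, x, y, z}.
FOLLOW(U): in S→U, the suffix after U is empty, so FOLLOW(U) ⊇ FOLLOW(S) = {$, b, x, y, z}; in S→U b y Q', U is followed by b y Q' with FIRST {b}; in Q'→S U U (occurrence 1), U is followed by U with FIRST {ε, b, x, y, z}; in Q'→S U U (occurrence 1), the suffix after U is nullable, so FOLLOW(U) ⊇ FOLLOW(Q') = {$, b, x, y, z}; in Q'→S U U (occurrence 2), the suffix after U is empty, so FOLLOW(U) ⊇ FOLLOW(Q') = {$, b, x, y, z}. Thus FOLLOW(U) = {$, b, x, y, z}.

{$, b, x, y, z}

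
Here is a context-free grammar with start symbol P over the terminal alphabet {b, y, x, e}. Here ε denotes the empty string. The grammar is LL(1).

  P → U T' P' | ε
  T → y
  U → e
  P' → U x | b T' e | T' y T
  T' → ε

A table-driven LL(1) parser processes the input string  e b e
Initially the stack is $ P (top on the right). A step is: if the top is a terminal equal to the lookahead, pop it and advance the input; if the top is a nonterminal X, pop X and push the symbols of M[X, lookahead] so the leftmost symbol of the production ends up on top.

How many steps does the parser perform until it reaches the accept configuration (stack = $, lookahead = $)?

8

step 1: stack=$ P  input=e b e $  — expand P → U T' P'
step 2: stack=$ P' T' U  input=e b e $  — expand U → e
step 3: stack=$ P' T' e  input=e b e $  — match e
step 4: stack=$ P' T'  input=b e $  — expand T' → ε
step 5: stack=$ P'  input=b e $  — expand P' → b T' e
step 6: stack=$ e T' b  input=b e $  — match b
step 7: stack=$ e T'  input=e $  — expand T' → ε
step 8: stack=$ e  input=e $  — match e
Accept reached after 8 steps.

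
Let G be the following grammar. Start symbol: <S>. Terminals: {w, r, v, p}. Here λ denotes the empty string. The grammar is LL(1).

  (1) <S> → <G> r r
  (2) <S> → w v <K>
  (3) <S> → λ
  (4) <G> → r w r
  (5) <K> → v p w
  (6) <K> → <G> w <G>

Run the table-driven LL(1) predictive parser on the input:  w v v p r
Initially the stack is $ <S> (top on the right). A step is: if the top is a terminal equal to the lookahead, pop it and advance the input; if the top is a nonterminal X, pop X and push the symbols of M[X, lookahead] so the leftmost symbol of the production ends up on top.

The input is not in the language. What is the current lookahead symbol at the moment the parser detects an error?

r

step 1: stack=$ <S>  input=w v v p r $  — expand <S> → w v <K>
step 2: stack=$ <K> v w  input=w v v p r $  — match w
step 3: stack=$ <K> v  input=v v p r $  — match v
step 4: stack=$ <K>  input=v p r $  — expand <K> → v p w
step 5: stack=$ w p v  input=v p r $  — match v
step 6: stack=$ w p  input=p r $  — match p
step 7: stack=$ w  input=r $  — error: top is terminal w but lookahead is r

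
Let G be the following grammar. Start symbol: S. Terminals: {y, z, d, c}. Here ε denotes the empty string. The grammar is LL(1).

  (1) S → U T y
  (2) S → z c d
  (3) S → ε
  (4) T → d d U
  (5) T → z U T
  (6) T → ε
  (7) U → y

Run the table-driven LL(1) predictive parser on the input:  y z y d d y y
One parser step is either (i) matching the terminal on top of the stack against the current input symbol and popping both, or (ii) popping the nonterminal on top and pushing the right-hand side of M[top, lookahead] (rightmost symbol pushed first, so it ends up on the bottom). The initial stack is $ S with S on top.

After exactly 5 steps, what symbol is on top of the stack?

U

     Stack      Input            Action
  1  $ S        y z y d d y y $  expand S → U T y
  2  $ y T U    y z y d d y y $  expand U → y
  3  $ y T y    y z y d d y y $  match y
  4  $ y T      z y d d y y $    expand T → z U T
  5  $ y T U z  z y d d y y $    match z
Stack after step 5: $ y T U (top = U).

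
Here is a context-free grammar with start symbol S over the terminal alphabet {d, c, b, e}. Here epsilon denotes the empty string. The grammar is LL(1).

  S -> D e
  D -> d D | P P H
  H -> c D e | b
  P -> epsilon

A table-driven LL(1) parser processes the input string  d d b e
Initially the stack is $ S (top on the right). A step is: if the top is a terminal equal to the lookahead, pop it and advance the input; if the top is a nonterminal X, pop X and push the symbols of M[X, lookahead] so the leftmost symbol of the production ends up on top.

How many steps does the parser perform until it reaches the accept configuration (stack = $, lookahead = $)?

step 1: stack=$ S  input=d d b e $  — expand S -> D e
step 2: stack=$ e D  input=d d b e $  — expand D -> d D
step 3: stack=$ e D d  input=d d b e $  — match d
step 4: stack=$ e D  input=d b e $  — expand D -> d D
step 5: stack=$ e D d  input=d b e $  — match d
step 6: stack=$ e D  input=b e $  — expand D -> P P H
step 7: stack=$ e H P P  input=b e $  — expand P -> epsilon
step 8: stack=$ e H P  input=b e $  — expand P -> epsilon
step 9: stack=$ e H  input=b e $  — expand H -> b
step 10: stack=$ e b  input=b e $  — match b
step 11: stack=$ e  input=e $  — match e
Accept reached after 11 steps.

11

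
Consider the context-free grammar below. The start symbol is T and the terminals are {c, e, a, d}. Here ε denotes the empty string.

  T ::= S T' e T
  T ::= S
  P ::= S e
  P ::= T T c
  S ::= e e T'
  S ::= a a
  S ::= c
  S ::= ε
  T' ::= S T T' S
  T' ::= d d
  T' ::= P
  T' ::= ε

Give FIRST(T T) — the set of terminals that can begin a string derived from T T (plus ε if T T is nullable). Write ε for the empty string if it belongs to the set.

{ε, a, c, d, e}

FIRST(S): from S::=e e T' we get {e}; from S::=a a we get {a}; from S::=c we get {c}; from S::=ε we get {ε}. So FIRST(S) = {ε, a, c, e}.
FIRST(T): from T::=S T' e T we get {a, c, d, e}; from T::=S we get {ε, a, c, e}. So FIRST(T) = {ε, a, c, d, e}.
FIRST(P): from P::=S e we get {a, c, e}; from P::=T T c we get {a, c, d, e}. So FIRST(P) = {a, c, d, e}.
FIRST(T'): from T'::=S T T' S we get {ε, a, c, d, e}; from T'::=d d we get {d}; from T'::=P we get {a, c, d, e}; from T'::=ε we get {ε}. So FIRST(T') = {ε, a, c, d, e}.
FIRST(T T): take FIRST of each symbol in turn, carrying on past any symbol whose FIRST contains ε; result {ε, a, c, d, e}.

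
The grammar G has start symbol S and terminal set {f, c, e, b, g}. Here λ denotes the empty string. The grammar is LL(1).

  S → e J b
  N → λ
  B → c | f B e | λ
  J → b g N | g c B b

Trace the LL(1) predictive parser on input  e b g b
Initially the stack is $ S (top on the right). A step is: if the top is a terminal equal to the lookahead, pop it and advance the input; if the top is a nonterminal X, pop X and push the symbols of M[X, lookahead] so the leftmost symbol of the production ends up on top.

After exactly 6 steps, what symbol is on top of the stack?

b

     Stack      Input      Action
  1  $ S        e b g b $  expand S → e J b
  2  $ b J e    e b g b $  match e
  3  $ b J      b g b $    expand J → b g N
  4  $ b N g b  b g b $    match b
  5  $ b N g    g b $      match g
  6  $ b N      b $        expand N → λ
Stack after step 6: $ b (top = b).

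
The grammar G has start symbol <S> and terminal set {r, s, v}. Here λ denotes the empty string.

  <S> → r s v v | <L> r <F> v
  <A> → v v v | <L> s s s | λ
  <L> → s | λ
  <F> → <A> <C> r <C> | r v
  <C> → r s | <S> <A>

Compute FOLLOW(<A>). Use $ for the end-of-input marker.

{r, s, v}

FIRST(<L>) = {λ, s}
FIRST(<S>) = {r, s}  (via <L> r <F> v)
FIRST(<A>) = {λ, s, v}  (via <L> s s s)
FIRST(<C>) = {r, s}  (via <S> <A>)
FIRST(<F>) = {r, s, v}  (via <A> <C> r <C>)
FOLLOW(<S>) includes $ since <S> is the start symbol.
FOLLOW(<L>): in <S>→<L> r <F> v, <L> is followed by r <F> v with FIRST {r}; in <A>→<L> s s s, <L> is followed by s s s with FIRST {s}. Thus FOLLOW(<L>) = {r, s}.
FOLLOW(<F>): in <S>→<L> r <F> v, <F> is followed by v with FIRST {v}. Thus FOLLOW(<F>) = {v}.
FOLLOW(<C>): in <F>→<A> <C> r <C> (occurrence 1), <C> is followed by r <C> with FIRST {r}; in <F>→<A> <C> r <C> (occurrence 2), the suffix after <C> is empty, so FOLLOW(<C>) ⊇ FOLLOW(<F>) = {v}. Thus FOLLOW(<C>) = {r, v}.
FOLLOW(<S>): in <C>→<S> <A>, <S> is followed by <A> with FIRST {λ, s, v}; in <C>→<S> <A>, the suffix after <S> is nullable, so FOLLOW(<S>) ⊇ FOLLOW(<C>) = {r, v}. Thus FOLLOW(<S>) = {$, r, s, v}.
FOLLOW(<A>): in <F>→<A> <C> r <C>, <A> is followed by <C> r <C> with FIRST {r, s}; in <C>→<S> <A>, the suffix after <A> is empty, so FOLLOW(<A>) ⊇ FOLLOW(<C>) = {r, v}. Thus FOLLOW(<A>) = {r, s, v}.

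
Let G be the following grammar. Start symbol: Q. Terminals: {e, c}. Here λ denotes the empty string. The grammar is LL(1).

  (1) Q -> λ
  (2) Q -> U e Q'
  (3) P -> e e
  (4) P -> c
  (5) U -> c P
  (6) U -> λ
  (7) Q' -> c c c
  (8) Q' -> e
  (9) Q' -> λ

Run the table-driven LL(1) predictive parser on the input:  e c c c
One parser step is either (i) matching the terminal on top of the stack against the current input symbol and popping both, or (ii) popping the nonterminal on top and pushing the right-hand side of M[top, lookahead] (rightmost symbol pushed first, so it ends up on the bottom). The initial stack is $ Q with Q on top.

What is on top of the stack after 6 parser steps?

c

     Stack     Input      Action
  1  $ Q       e c c c $  expand Q -> U e Q'
  2  $ Q' e U  e c c c $  expand U -> λ
  3  $ Q' e    e c c c $  match e
  4  $ Q'      c c c $    expand Q' -> c c c
  5  $ c c c   c c c $    match c
  6  $ c c     c c $      match c
Stack after step 6: $ c (top = c).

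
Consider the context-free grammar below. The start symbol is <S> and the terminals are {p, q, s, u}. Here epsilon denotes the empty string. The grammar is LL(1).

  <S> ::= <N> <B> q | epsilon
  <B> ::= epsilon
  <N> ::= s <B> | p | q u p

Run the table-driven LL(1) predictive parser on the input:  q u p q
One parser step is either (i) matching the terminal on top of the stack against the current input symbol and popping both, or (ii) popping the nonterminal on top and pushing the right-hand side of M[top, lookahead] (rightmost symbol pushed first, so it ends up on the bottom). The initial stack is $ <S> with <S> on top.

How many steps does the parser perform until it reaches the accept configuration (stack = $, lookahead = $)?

7

step 1: stack=$ <S>  input=q u p q $  — expand <S> ::= <N> <B> q
step 2: stack=$ q <B> <N>  input=q u p q $  — expand <N> ::= q u p
step 3: stack=$ q <B> p u q  input=q u p q $  — match q
step 4: stack=$ q <B> p u  input=u p q $  — match u
step 5: stack=$ q <B> p  input=p q $  — match p
step 6: stack=$ q <B>  input=q $  — expand <B> ::= epsilon
step 7: stack=$ q  input=q $  — match q
Accept reached after 7 steps.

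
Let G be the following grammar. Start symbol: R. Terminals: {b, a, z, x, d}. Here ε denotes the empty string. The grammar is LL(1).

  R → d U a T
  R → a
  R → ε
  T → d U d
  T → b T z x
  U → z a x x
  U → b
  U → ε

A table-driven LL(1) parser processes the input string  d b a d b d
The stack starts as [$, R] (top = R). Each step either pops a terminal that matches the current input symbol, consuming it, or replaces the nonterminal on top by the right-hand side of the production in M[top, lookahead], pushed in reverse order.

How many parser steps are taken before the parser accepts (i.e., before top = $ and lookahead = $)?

step 1: stack=$ R  input=d b a d b d $  — expand R → d U a T
step 2: stack=$ T a U d  input=d b a d b d $  — match d
step 3: stack=$ T a U  input=b a d b d $  — expand U → b
step 4: stack=$ T a b  input=b a d b d $  — match b
step 5: stack=$ T a  input=a d b d $  — match a
step 6: stack=$ T  input=d b d $  — expand T → d U d
step 7: stack=$ d U d  input=d b d $  — match d
step 8: stack=$ d U  input=b d $  — expand U → b
step 9: stack=$ d b  input=b d $  — match b
step 10: stack=$ d  input=d $  — match d
Accept reached after 10 steps.

10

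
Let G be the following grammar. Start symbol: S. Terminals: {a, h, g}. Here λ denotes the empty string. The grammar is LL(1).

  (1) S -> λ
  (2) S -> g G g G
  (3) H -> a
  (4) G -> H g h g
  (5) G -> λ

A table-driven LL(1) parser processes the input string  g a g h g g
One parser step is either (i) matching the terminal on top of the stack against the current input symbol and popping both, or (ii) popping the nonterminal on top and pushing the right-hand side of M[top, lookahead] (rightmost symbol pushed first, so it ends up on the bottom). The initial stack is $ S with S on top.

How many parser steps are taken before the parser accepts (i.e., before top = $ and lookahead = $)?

10

      Stack          Input          Action
   1  $ S            g a g h g g $  expand S -> g G g G
   2  $ G g G g      g a g h g g $  match g
   3  $ G g G        a g h g g $    expand G -> H g h g
   4  $ G g g h g H  a g h g g $    expand H -> a
   5  $ G g g h g a  a g h g g $    match a
   6  $ G g g h g    g h g g $      match g
   7  $ G g g h      h g g $        match h
   8  $ G g g        g g $          match g
   9  $ G g          g $            match g
  10  $ G            $              expand G -> λ
Accept reached after 10 steps.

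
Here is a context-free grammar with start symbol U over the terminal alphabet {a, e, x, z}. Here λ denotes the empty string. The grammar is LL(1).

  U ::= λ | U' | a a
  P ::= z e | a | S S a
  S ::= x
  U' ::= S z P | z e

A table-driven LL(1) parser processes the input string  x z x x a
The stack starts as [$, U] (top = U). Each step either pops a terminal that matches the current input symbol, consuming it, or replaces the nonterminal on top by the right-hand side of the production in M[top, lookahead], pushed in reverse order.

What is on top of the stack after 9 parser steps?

x

     Stack    Input        Action
  1  $ U      x z x x a $  expand U ::= U'
  2  $ U'     x z x x a $  expand U' ::= S z P
  3  $ P z S  x z x x a $  expand S ::= x
  4  $ P z x  x z x x a $  match x
  5  $ P z    z x x a $    match z
  6  $ P      x x a $      expand P ::= S S a
  7  $ a S S  x x a $      expand S ::= x
  8  $ a S x  x x a $      match x
  9  $ a S    x a $        expand S ::= x
Stack after step 9: $ a x (top = x).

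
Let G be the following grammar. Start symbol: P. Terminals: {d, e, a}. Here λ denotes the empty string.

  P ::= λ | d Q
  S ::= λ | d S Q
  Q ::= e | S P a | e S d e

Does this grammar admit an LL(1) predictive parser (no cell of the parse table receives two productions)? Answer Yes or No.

No

FIRST(P) = {λ, d}
FIRST(S) = {λ, d}
FIRST(Q) = {a, d, e}
FOLLOW(P) = {$, a}
FOLLOW(S) = {a, d, e}
FOLLOW(Q) = {$, a, d, e}
Cell M[Q, e] receives both Q ::= e and Q ::= e S d e — the grammar is not LL(1).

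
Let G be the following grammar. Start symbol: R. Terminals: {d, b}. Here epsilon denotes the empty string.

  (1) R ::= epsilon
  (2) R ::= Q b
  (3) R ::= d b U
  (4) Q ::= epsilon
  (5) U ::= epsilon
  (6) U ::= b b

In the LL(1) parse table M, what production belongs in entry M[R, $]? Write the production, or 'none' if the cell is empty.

FIRST(Q): from Q::=epsilon we get {epsilon}. So FIRST(Q) = {epsilon}.
FIRST(U): from U::=epsilon we get {epsilon}; from U::=b b we get {b}. So FIRST(U) = {epsilon, b}.
FIRST(R): from R::=epsilon we get {epsilon}; from R::=Q b we get {b}; from R::=d b U we get {d}. So FIRST(R) = {epsilon, b, d}.
FOLLOW(R) includes $ since R is the start symbol.
FOLLOW(R): R appears on no right-hand side. Thus FOLLOW(R) = {$}.
For R ::= epsilon: FIRST(epsilon) = {epsilon}, so it goes in M[R, t] for t ∈ {}; since epsilon ∈ FIRST, also for every t ∈ FOLLOW(R) = {$}.
For R ::= Q b: FIRST(Q b) = {b}, so it goes in M[R, t] for t ∈ {b}.
For R ::= d b U: FIRST(d b U) = {d}, so it goes in M[R, t] for t ∈ {d}.

R ::= epsilon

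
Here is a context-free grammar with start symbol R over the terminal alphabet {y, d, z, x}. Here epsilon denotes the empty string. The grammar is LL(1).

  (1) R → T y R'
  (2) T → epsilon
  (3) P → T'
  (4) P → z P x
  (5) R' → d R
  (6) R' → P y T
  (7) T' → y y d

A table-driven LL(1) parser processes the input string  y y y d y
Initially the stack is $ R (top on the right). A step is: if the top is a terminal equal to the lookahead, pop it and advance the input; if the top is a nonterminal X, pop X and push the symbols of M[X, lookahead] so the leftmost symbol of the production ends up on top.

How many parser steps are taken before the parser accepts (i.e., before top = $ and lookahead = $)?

step 1: stack=$ R  input=y y y d y $  — expand R → T y R'
step 2: stack=$ R' y T  input=y y y d y $  — expand T → epsilon
step 3: stack=$ R' y  input=y y y d y $  — match y
step 4: stack=$ R'  input=y y d y $  — expand R' → P y T
step 5: stack=$ T y P  input=y y d y $  — expand P → T'
step 6: stack=$ T y T'  input=y y d y $  — expand T' → y y d
step 7: stack=$ T y d y y  input=y y d y $  — match y
step 8: stack=$ T y d y  input=y d y $  — match y
step 9: stack=$ T y d  input=d y $  — match d
step 10: stack=$ T y  input=y $  — match y
step 11: stack=$ T  input=$  — expand T → epsilon
Accept reached after 11 steps.

11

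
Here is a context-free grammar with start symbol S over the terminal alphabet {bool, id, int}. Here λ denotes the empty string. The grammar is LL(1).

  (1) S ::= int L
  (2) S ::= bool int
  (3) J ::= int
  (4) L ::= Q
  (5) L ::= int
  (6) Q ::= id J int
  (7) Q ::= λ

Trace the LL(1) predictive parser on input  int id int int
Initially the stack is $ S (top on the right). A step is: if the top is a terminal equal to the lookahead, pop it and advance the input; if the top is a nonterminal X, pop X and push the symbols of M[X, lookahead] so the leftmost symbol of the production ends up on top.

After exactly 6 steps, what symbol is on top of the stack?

step 1: stack=$ S  input=int id int int $  — expand S ::= int L
step 2: stack=$ L int  input=int id int int $  — match int
step 3: stack=$ L  input=id int int $  — expand L ::= Q
step 4: stack=$ Q  input=id int int $  — expand Q ::= id J int
step 5: stack=$ int J id  input=id int int $  — match id
step 6: stack=$ int J  input=int int $  — expand J ::= int
Stack after step 6: $ int int (top = int).

int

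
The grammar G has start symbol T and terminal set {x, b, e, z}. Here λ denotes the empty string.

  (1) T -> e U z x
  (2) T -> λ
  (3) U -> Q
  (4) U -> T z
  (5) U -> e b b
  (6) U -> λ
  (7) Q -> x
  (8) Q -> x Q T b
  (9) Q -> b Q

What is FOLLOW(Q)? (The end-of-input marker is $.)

{b, e, z}

FIRST(T) = {λ, e}
FIRST(Q) = {b, x}
FIRST(U) = {λ, b, e, x, z}  (via Q, T z)
FOLLOW(T) includes $ since T is the start symbol.
FOLLOW(T): in U->T z, T is followed by z with FIRST {z}; in Q->x Q T b, T is followed by b with FIRST {b}. Thus FOLLOW(T) = {$, b, z}.
FOLLOW(U): in T->e U z x, U is followed by z x with FIRST {z}. Thus FOLLOW(U) = {z}.
FOLLOW(Q): in U->Q, the suffix after Q is empty, so FOLLOW(Q) ⊇ FOLLOW(U) = {z}; in Q->x Q T b, Q is followed by T b with FIRST {b, e}; in Q->b Q, the suffix after Q is empty (adds nothing new). Thus FOLLOW(Q) = {b, e, z}.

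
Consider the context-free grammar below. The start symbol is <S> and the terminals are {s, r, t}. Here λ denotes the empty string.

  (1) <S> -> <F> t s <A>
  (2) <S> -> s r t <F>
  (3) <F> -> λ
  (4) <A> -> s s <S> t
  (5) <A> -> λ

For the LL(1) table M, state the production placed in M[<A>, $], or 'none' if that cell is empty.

<A> -> λ

FIRST(<F>): from <F>->λ we get {λ}. So FIRST(<F>) = {λ}.
FIRST(<A>): from <A>->s s <S> t we get {s}; from <A>->λ we get {λ}. So FIRST(<A>) = {λ, s}.
FIRST(<S>): from <S>-><F> t s <A> we get {t}; from <S>->s r t <F> we get {s}. So FIRST(<S>) = {s, t}.
FOLLOW(<S>) includes $ since <S> is the start symbol.
FOLLOW(<S>): in <A>->s s <S> t, <S> is followed by t with FIRST {t}. Thus FOLLOW(<S>) = {$, t}.
FOLLOW(<A>): in <S>-><F> t s <A>, the suffix after <A> is empty, so FOLLOW(<A>) ⊇ FOLLOW(<S>) = {$, t}. Thus FOLLOW(<A>) = {$, t}.
For <A> -> s s <S> t: FIRST(s s <S> t) = {s}, so it goes in M[<A>, t] for t ∈ {s}.
For <A> -> λ: FIRST(λ) = {λ}, so it goes in M[<A>, t] for t ∈ {}; since λ ∈ FIRST, also for every t ∈ FOLLOW(<A>) = {$, t}.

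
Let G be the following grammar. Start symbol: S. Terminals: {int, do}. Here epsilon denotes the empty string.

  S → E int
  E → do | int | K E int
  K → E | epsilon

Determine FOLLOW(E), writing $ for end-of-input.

{do, int}

FIRST(S) = {do, int}  (via E int)
FIRST(E) = {do, int}  (via K E int)
FIRST(K) = {epsilon, do, int}  (via E)
FOLLOW(S) includes $ since S is the start symbol.
FOLLOW(S): S appears on no right-hand side. Thus FOLLOW(S) = {$}.
FOLLOW(K): in E→K E int, K is followed by E int with FIRST {do, int}. Thus FOLLOW(K) = {do, int}.
FOLLOW(E): in S→E int, E is followed by int with FIRST {int}; in E→K E int, E is followed by int with FIRST {int}; in K→E, the suffix after E is empty, so FOLLOW(E) ⊇ FOLLOW(K) = {do, int}. Thus FOLLOW(E) = {do, int}.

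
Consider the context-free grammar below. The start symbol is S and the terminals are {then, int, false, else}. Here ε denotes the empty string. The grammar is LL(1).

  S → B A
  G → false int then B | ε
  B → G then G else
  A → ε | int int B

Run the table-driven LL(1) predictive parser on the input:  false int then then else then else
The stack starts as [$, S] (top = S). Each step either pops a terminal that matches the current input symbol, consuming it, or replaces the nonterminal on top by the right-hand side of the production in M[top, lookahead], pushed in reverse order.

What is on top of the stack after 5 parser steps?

then

     Stack                             Input                                 Action
  1  $ S                               false int then then else then else $  expand S → B A
  2  $ A B                             false int then then else then else $  expand B → G then G else
  3  $ A else G then G                 false int then then else then else $  expand G → false int then B
  4  $ A else G then B then int false  false int then then else then else $  match false
  5  $ A else G then B then int        int then then else then else $        match int
Stack after step 5: $ A else G then B then (top = then).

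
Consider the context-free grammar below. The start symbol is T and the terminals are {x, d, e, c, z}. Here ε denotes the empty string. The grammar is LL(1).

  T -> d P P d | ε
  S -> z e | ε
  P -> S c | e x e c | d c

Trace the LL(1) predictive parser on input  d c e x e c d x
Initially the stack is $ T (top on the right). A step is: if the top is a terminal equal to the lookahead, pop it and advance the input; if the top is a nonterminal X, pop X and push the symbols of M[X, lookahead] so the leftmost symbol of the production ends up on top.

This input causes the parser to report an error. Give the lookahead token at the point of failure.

x

step 1: stack=$ T  input=d c e x e c d x $  — expand T -> d P P d
step 2: stack=$ d P P d  input=d c e x e c d x $  — match d
step 3: stack=$ d P P  input=c e x e c d x $  — expand P -> S c
step 4: stack=$ d P c S  input=c e x e c d x $  — expand S -> ε
step 5: stack=$ d P c  input=c e x e c d x $  — match c
step 6: stack=$ d P  input=e x e c d x $  — expand P -> e x e c
step 7: stack=$ d c e x e  input=e x e c d x $  — match e
step 8: stack=$ d c e x  input=x e c d x $  — match x
step 9: stack=$ d c e  input=e c d x $  — match e
step 10: stack=$ d c  input=c d x $  — match c
step 11: stack=$ d  input=d x $  — match d
step 12: stack=$  input=x $  — error: stack empty but input remains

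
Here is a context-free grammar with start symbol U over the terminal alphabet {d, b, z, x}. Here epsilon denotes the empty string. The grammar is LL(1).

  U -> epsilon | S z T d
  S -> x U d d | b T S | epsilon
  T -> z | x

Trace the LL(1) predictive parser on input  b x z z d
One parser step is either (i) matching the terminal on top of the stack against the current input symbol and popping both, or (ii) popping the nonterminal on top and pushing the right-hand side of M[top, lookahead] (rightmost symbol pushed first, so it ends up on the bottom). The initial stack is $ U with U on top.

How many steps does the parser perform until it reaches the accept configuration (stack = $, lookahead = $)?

10

step 1: stack=$ U  input=b x z z d $  — expand U -> S z T d
step 2: stack=$ d T z S  input=b x z z d $  — expand S -> b T S
step 3: stack=$ d T z S T b  input=b x z z d $  — match b
step 4: stack=$ d T z S T  input=x z z d $  — expand T -> x
step 5: stack=$ d T z S x  input=x z z d $  — match x
step 6: stack=$ d T z S  input=z z d $  — expand S -> epsilon
step 7: stack=$ d T z  input=z z d $  — match z
step 8: stack=$ d T  input=z d $  — expand T -> z
step 9: stack=$ d z  input=z d $  — match z
step 10: stack=$ d  input=d $  — match d
Accept reached after 10 steps.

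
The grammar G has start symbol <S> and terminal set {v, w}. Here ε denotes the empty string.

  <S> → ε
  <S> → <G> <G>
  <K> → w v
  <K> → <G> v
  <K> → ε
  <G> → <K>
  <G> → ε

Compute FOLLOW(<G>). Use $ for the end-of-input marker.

FIRST(<S>) = {ε, v, w}  (via <G> <G>)
FIRST(<K>) = {ε, v, w}  (via <G> v)
FIRST(<G>) = {ε, v, w}  (via <K>)
FOLLOW(<S>) includes $ since <S> is the start symbol.
FOLLOW(<S>): <S> appears on no right-hand side. Thus FOLLOW(<S>) = {$}.
FOLLOW(<G>): in <S>→<G> <G> (occurrence 1), <G> is followed by <G> with FIRST {ε, v, w}; in <S>→<G> <G> (occurrence 1), the suffix after <G> is nullable, so FOLLOW(<G>) ⊇ FOLLOW(<S>) = {$}; in <S>→<G> <G> (occurrence 2), the suffix after <G> is empty, so FOLLOW(<G>) ⊇ FOLLOW(<S>) = {$}; in <K>→<G> v, <G> is followed by v with FIRST {v}. Thus FOLLOW(<G>) = {$, v, w}.
FOLLOW(<K>): in <G>→<K>, the suffix after <K> is empty, so FOLLOW(<K>) ⊇ FOLLOW(<G>) = {$, v, w}. Thus FOLLOW(<K>) = {$, v, w}.

{$, v, w}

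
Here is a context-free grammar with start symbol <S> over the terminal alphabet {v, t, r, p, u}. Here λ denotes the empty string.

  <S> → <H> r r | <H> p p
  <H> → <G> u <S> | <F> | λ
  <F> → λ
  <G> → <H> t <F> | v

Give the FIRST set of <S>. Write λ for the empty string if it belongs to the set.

{p, r, t, v}

FIRST(<F>): from <F>→λ we get {λ}. So FIRST(<F>) = {λ}.
FIRST(<S>): from <S>→<H> r r we get {r, t, v}; from <S>→<H> p p we get {p, t, v}. So FIRST(<S>) = {p, r, t, v}.
FIRST(<H>): from <H>→<G> u <S> we get {t, v}; from <H>→<F> we get {λ}; from <H>→λ we get {λ}. So FIRST(<H>) = {λ, t, v}.
FIRST(<G>): from <G>→<H> t <F> we get {t, v}; from <G>→v we get {v}. So FIRST(<G>) = {t, v}.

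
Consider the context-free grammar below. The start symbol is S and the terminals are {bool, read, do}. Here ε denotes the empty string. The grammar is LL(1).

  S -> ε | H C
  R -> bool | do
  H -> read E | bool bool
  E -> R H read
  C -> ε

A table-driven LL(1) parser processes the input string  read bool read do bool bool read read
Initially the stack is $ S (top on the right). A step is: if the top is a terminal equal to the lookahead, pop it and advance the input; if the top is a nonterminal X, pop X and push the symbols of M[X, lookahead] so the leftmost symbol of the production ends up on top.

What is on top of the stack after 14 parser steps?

      Stack                    Input                                    Action
   1  $ S                      read bool read do bool bool read read $  expand S -> H C
   2  $ C H                    read bool read do bool bool read read $  expand H -> read E
   3  $ C E read               read bool read do bool bool read read $  match read
   4  $ C E                    bool read do bool bool read read $       expand E -> R H read
   5  $ C read H R             bool read do bool bool read read $       expand R -> bool
   6  $ C read H bool          bool read do bool bool read read $       match bool
   7  $ C read H               read do bool bool read read $            expand H -> read E
   8  $ C read E read          read do bool bool read read $            match read
   9  $ C read E               do bool bool read read $                 expand E -> R H read
  10  $ C read read H R        do bool bool read read $                 expand R -> do
  11  $ C read read H do       do bool bool read read $                 match do
  12  $ C read read H          bool bool read read $                    expand H -> bool bool
  13  $ C read read bool bool  bool bool read read $                    match bool
  14  $ C read read bool       bool read read $                         match bool
Stack after step 14: $ C read read (top = read).

read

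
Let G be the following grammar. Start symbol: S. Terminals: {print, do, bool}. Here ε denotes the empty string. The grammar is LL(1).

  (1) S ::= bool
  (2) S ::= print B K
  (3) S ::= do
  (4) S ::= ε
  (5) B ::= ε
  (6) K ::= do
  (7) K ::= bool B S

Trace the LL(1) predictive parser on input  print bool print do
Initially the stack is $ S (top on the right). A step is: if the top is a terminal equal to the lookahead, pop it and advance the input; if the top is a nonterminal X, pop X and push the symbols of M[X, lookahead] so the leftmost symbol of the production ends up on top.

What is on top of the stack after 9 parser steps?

K

step 1: stack=$ S  input=print bool print do $  — expand S ::= print B K
step 2: stack=$ K B print  input=print bool print do $  — match print
step 3: stack=$ K B  input=bool print do $  — expand B ::= ε
step 4: stack=$ K  input=bool print do $  — expand K ::= bool B S
step 5: stack=$ S B bool  input=bool print do $  — match bool
step 6: stack=$ S B  input=print do $  — expand B ::= ε
step 7: stack=$ S  input=print do $  — expand S ::= print B K
step 8: stack=$ K B print  input=print do $  — match print
step 9: stack=$ K B  input=do $  — expand B ::= ε
Stack after step 9: $ K (top = K).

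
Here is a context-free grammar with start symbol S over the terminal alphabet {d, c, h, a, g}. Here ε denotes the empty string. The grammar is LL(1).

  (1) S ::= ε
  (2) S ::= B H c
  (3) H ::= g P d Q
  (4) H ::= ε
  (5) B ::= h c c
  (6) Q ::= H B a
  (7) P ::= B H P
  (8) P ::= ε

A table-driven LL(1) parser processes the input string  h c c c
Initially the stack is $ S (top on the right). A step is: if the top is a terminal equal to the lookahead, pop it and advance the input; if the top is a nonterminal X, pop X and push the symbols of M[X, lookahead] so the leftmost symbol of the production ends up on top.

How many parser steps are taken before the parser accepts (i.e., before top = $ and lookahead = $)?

7

step 1: stack=$ S  input=h c c c $  — expand S ::= B H c
step 2: stack=$ c H B  input=h c c c $  — expand B ::= h c c
step 3: stack=$ c H c c h  input=h c c c $  — match h
step 4: stack=$ c H c c  input=c c c $  — match c
step 5: stack=$ c H c  input=c c $  — match c
step 6: stack=$ c H  input=c $  — expand H ::= ε
step 7: stack=$ c  input=c $  — match c
Accept reached after 7 steps.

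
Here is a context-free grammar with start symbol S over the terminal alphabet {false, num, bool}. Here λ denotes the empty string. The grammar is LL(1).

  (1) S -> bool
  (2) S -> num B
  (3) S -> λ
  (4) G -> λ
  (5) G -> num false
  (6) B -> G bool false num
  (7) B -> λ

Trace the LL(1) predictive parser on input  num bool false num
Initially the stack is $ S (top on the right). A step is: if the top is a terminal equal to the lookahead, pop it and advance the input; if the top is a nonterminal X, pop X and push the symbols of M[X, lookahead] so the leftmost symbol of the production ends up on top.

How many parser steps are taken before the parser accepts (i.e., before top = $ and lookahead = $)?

7

     Stack               Input                 Action
  1  $ S                 num bool false num $  expand S -> num B
  2  $ B num             num bool false num $  match num
  3  $ B                 bool false num $      expand B -> G bool false num
  4  $ num false bool G  bool false num $      expand G -> λ
  5  $ num false bool    bool false num $      match bool
  6  $ num false         false num $           match false
  7  $ num               num $                 match num
Accept reached after 7 steps.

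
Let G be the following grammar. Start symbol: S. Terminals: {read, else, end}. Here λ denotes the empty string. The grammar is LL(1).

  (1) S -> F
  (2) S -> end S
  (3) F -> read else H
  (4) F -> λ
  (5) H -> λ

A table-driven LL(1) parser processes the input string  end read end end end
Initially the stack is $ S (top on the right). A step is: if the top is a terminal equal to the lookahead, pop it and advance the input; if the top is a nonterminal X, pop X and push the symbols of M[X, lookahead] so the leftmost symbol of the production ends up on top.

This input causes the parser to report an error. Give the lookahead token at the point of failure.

step 1: stack=$ S  input=end read end end end $  — expand S -> end S
step 2: stack=$ S end  input=end read end end end $  — match end
step 3: stack=$ S  input=read end end end $  — expand S -> F
step 4: stack=$ F  input=read end end end $  — expand F -> read else H
step 5: stack=$ H else read  input=read end end end $  — match read
step 6: stack=$ H else  input=end end end $  — error: top is terminal else but lookahead is end

end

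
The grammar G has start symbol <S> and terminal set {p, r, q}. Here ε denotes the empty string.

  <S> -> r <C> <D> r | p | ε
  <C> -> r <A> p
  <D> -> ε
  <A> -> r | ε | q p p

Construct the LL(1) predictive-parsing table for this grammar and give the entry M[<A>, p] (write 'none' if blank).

<A> -> ε

FIRST(<S>) = {ε, p, r}
FIRST(<C>) = {r}
FIRST(<D>) = {ε}
FIRST(<A>) = {ε, q, r}
FOLLOW(<S>) includes $ since <S> is the start symbol.
FOLLOW(<A>): in <C>->r <A> p, <A> is followed by p with FIRST {p}. Thus FOLLOW(<A>) = {p}.
For <A> -> r: FIRST(r) = {r}, so it goes in M[<A>, t] for t ∈ {r}.
For <A> -> ε: FIRST(ε) = {ε}, so it goes in M[<A>, t] for t ∈ {}; since ε ∈ FIRST, also for every t ∈ FOLLOW(<A>) = {p}.
For <A> -> q p p: FIRST(q p p) = {q}, so it goes in M[<A>, t] for t ∈ {q}.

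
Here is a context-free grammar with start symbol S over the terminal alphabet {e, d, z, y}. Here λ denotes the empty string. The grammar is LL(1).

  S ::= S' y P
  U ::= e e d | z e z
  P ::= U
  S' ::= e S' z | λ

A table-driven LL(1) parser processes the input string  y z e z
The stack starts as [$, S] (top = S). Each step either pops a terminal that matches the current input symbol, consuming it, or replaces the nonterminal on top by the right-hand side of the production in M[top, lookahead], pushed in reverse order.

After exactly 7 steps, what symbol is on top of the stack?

z

     Stack     Input      Action
  1  $ S       y z e z $  expand S ::= S' y P
  2  $ P y S'  y z e z $  expand S' ::= λ
  3  $ P y     y z e z $  match y
  4  $ P       z e z $    expand P ::= U
  5  $ U       z e z $    expand U ::= z e z
  6  $ z e z   z e z $    match z
  7  $ z e     e z $      match e
Stack after step 7: $ z (top = z).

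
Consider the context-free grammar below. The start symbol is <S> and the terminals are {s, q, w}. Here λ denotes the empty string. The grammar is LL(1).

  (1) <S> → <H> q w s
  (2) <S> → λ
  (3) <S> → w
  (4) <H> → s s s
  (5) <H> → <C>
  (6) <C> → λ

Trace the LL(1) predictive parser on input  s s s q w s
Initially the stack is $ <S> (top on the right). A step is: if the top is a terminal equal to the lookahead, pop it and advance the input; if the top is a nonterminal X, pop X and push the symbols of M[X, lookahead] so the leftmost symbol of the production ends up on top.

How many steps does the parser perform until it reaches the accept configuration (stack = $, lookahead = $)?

8

step 1: stack=$ <S>  input=s s s q w s $  — expand <S> → <H> q w s
step 2: stack=$ s w q <H>  input=s s s q w s $  — expand <H> → s s s
step 3: stack=$ s w q s s s  input=s s s q w s $  — match s
step 4: stack=$ s w q s s  input=s s q w s $  — match s
step 5: stack=$ s w q s  input=s q w s $  — match s
step 6: stack=$ s w q  input=q w s $  — match q
step 7: stack=$ s w  input=w s $  — match w
step 8: stack=$ s  input=s $  — match s
Accept reached after 8 steps.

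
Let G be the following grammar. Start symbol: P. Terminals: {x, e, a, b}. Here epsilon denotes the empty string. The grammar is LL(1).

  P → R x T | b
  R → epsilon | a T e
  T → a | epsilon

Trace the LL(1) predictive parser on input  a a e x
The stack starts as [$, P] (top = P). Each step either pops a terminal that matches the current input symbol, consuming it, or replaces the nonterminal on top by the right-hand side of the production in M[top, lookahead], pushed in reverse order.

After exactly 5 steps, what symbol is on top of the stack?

     Stack        Input      Action
  1  $ P          a a e x $  expand P → R x T
  2  $ T x R      a a e x $  expand R → a T e
  3  $ T x e T a  a a e x $  match a
  4  $ T x e T    a e x $    expand T → a
  5  $ T x e a    a e x $    match a
Stack after step 5: $ T x e (top = e).

e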